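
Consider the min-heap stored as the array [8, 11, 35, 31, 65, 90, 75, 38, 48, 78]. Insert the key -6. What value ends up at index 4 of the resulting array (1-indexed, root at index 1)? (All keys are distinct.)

append -6 at index 11 → [8, 11, 35, 31, 65, 90, 75, 38, 48, 78, -6]
-6 < parent 65 at index 5, swap → [8, 11, 35, 31, -6, 90, 75, 38, 48, 78, 65]
-6 < parent 11 at index 2, swap → [8, -6, 35, 31, 11, 90, 75, 38, 48, 78, 65]
-6 < parent 8 at index 1, swap → [-6, 8, 35, 31, 11, 90, 75, 38, 48, 78, 65]
resulting array: [-6, 8, 35, 31, 11, 90, 75, 38, 48, 78, 65]

31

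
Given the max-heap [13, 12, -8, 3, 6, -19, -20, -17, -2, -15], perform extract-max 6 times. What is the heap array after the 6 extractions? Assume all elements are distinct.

[-15, -17, -19, -20]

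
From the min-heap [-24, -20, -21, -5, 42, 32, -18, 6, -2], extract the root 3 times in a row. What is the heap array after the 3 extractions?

extract-min #1 returns -24:
  remove root -24; move last element -2 to root → [-2, -20, -21, -5, 42, 32, -18, 6]
  -2 vs smaller child -21 at index 2, swap → [-21, -20, -2, -5, 42, 32, -18, 6]
  -2 vs smaller child -18 at index 6, swap → [-21, -20, -18, -5, 42, 32, -2, 6]
extract-min #2 returns -21:
  remove root -21; move last element 6 to root → [6, -20, -18, -5, 42, 32, -2]
  6 vs smaller child -20 at index 1, swap → [-20, 6, -18, -5, 42, 32, -2]
  6 vs smaller child -5 at index 3, swap → [-20, -5, -18, 6, 42, 32, -2]
extract-min #3 returns -20:
  remove root -20; move last element -2 to root → [-2, -5, -18, 6, 42, 32]
  -2 vs smaller child -18 at index 2, swap → [-18, -5, -2, 6, 42, 32]

[-18, -5, -2, 6, 42, 32]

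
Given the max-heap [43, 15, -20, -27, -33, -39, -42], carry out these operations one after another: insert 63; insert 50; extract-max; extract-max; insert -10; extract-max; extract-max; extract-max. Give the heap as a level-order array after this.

insert 63:
  append 63 at index 7 → [43, 15, -20, -27, -33, -39, -42, 63]
  63 > parent -27 at index 3, swap → [43, 15, -20, 63, -33, -39, -42, -27]
  63 > parent 15 at index 1, swap → [43, 63, -20, 15, -33, -39, -42, -27]
  63 > parent 43 at index 0, swap → [63, 43, -20, 15, -33, -39, -42, -27]
insert 50:
  append 50 at index 8 → [63, 43, -20, 15, -33, -39, -42, -27, 50]
  50 > parent 15 at index 3, swap → [63, 43, -20, 50, -33, -39, -42, -27, 15]
  50 > parent 43 at index 1, swap → [63, 50, -20, 43, -33, -39, -42, -27, 15]
extract-max → returns 63:
  remove root 63; move last element 15 to root → [15, 50, -20, 43, -33, -39, -42, -27]
  15 vs larger child 50 at index 1, swap → [50, 15, -20, 43, -33, -39, -42, -27]
  15 vs larger child 43 at index 3, swap → [50, 43, -20, 15, -33, -39, -42, -27]
extract-max → returns 50:
  remove root 50; move last element -27 to root → [-27, 43, -20, 15, -33, -39, -42]
  -27 vs larger child 43 at index 1, swap → [43, -27, -20, 15, -33, -39, -42]
  -27 vs larger child 15 at index 3, swap → [43, 15, -20, -27, -33, -39, -42]
insert -10:
  append -10 at index 7 → [43, 15, -20, -27, -33, -39, -42, -10]
  -10 > parent -27 at index 3, swap → [43, 15, -20, -10, -33, -39, -42, -27]
extract-max → returns 43:
  remove root 43; move last element -27 to root → [-27, 15, -20, -10, -33, -39, -42]
  -27 vs larger child 15 at index 1, swap → [15, -27, -20, -10, -33, -39, -42]
  -27 vs larger child -10 at index 3, swap → [15, -10, -20, -27, -33, -39, -42]
extract-max → returns 15:
  remove root 15; move last element -42 to root → [-42, -10, -20, -27, -33, -39]
  -42 vs larger child -10 at index 1, swap → [-10, -42, -20, -27, -33, -39]
  -42 vs larger child -27 at index 3, swap → [-10, -27, -20, -42, -33, -39]
extract-max → returns -10:
  remove root -10; move last element -39 to root → [-39, -27, -20, -42, -33]
  -39 vs larger child -20 at index 2, swap → [-20, -27, -39, -42, -33]

[-20, -27, -39, -42, -33]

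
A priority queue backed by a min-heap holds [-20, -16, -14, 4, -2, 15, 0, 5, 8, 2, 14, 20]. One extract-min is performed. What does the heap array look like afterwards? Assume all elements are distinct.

remove root -20; move last element 20 to root → [20, -16, -14, 4, -2, 15, 0, 5, 8, 2, 14]
20 vs smaller child -16 at index 1, swap → [-16, 20, -14, 4, -2, 15, 0, 5, 8, 2, 14]
20 vs smaller child -2 at index 4, swap → [-16, -2, -14, 4, 20, 15, 0, 5, 8, 2, 14]
20 vs smaller child 2 at index 9, swap → [-16, -2, -14, 4, 2, 15, 0, 5, 8, 20, 14]

[-16, -2, -14, 4, 2, 15, 0, 5, 8, 20, 14]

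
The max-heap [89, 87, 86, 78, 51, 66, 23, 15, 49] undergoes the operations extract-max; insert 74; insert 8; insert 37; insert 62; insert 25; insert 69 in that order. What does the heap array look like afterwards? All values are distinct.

[87, 78, 86, 74, 51, 66, 69, 15, 49, 8, 37, 62, 25, 23]

extract-max → returns 89:
  remove root 89; move last element 49 to root → [49, 87, 86, 78, 51, 66, 23, 15]
  49 vs larger child 87 at index 1, swap → [87, 49, 86, 78, 51, 66, 23, 15]
  49 vs larger child 78 at index 3, swap → [87, 78, 86, 49, 51, 66, 23, 15]
insert 74:
  append 74 at index 8 → [87, 78, 86, 49, 51, 66, 23, 15, 74]
  74 > parent 49 at index 3, swap → [87, 78, 86, 74, 51, 66, 23, 15, 49]
insert 8:
  append 8 at index 9 → [87, 78, 86, 74, 51, 66, 23, 15, 49, 8] (no swap needed)
insert 37:
  append 37 at index 10 → [87, 78, 86, 74, 51, 66, 23, 15, 49, 8, 37] (no swap needed)
insert 62:
  append 62 at index 11 → [87, 78, 86, 74, 51, 66, 23, 15, 49, 8, 37, 62] (no swap needed)
insert 25:
  append 25 at index 12 → [87, 78, 86, 74, 51, 66, 23, 15, 49, 8, 37, 62, 25] (no swap needed)
insert 69:
  append 69 at index 13 → [87, 78, 86, 74, 51, 66, 23, 15, 49, 8, 37, 62, 25, 69]
  69 > parent 23 at index 6, swap → [87, 78, 86, 74, 51, 66, 69, 15, 49, 8, 37, 62, 25, 23]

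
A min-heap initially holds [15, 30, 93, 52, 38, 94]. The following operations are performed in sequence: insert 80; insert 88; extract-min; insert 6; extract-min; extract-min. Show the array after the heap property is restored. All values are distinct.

[38, 52, 80, 93, 88, 94]

insert 80:
  append 80 at index 6 → [15, 30, 93, 52, 38, 94, 80]
  80 < parent 93 at index 2, swap → [15, 30, 80, 52, 38, 94, 93]
insert 88:
  append 88 at index 7 → [15, 30, 80, 52, 38, 94, 93, 88] (no swap needed)
extract-min → returns 15:
  remove root 15; move last element 88 to root → [88, 30, 80, 52, 38, 94, 93]
  88 vs smaller child 30 at index 1, swap → [30, 88, 80, 52, 38, 94, 93]
  88 vs smaller child 38 at index 4, swap → [30, 38, 80, 52, 88, 94, 93]
insert 6:
  append 6 at index 7 → [30, 38, 80, 52, 88, 94, 93, 6]
  6 < parent 52 at index 3, swap → [30, 38, 80, 6, 88, 94, 93, 52]
  6 < parent 38 at index 1, swap → [30, 6, 80, 38, 88, 94, 93, 52]
  6 < parent 30 at index 0, swap → [6, 30, 80, 38, 88, 94, 93, 52]
extract-min → returns 6:
  remove root 6; move last element 52 to root → [52, 30, 80, 38, 88, 94, 93]
  52 vs smaller child 30 at index 1, swap → [30, 52, 80, 38, 88, 94, 93]
  52 vs smaller child 38 at index 3, swap → [30, 38, 80, 52, 88, 94, 93]
extract-min → returns 30:
  remove root 30; move last element 93 to root → [93, 38, 80, 52, 88, 94]
  93 vs smaller child 38 at index 1, swap → [38, 93, 80, 52, 88, 94]
  93 vs smaller child 52 at index 3, swap → [38, 52, 80, 93, 88, 94]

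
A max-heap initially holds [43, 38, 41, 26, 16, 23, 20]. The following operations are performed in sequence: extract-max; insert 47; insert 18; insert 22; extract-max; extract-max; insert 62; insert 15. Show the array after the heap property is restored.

extract-max → returns 43:
  remove root 43; move last element 20 to root → [20, 38, 41, 26, 16, 23]
  20 vs larger child 41 at index 2, swap → [41, 38, 20, 26, 16, 23]
  20 vs only child 23 at index 5, swap → [41, 38, 23, 26, 16, 20]
insert 47:
  append 47 at index 6 → [41, 38, 23, 26, 16, 20, 47]
  47 > parent 23 at index 2, swap → [41, 38, 47, 26, 16, 20, 23]
  47 > parent 41 at index 0, swap → [47, 38, 41, 26, 16, 20, 23]
insert 18:
  append 18 at index 7 → [47, 38, 41, 26, 16, 20, 23, 18] (no swap needed)
insert 22:
  append 22 at index 8 → [47, 38, 41, 26, 16, 20, 23, 18, 22] (no swap needed)
extract-max → returns 47:
  remove root 47; move last element 22 to root → [22, 38, 41, 26, 16, 20, 23, 18]
  22 vs larger child 41 at index 2, swap → [41, 38, 22, 26, 16, 20, 23, 18]
  22 vs larger child 23 at index 6, swap → [41, 38, 23, 26, 16, 20, 22, 18]
extract-max → returns 41:
  remove root 41; move last element 18 to root → [18, 38, 23, 26, 16, 20, 22]
  18 vs larger child 38 at index 1, swap → [38, 18, 23, 26, 16, 20, 22]
  18 vs larger child 26 at index 3, swap → [38, 26, 23, 18, 16, 20, 22]
insert 62:
  append 62 at index 7 → [38, 26, 23, 18, 16, 20, 22, 62]
  62 > parent 18 at index 3, swap → [38, 26, 23, 62, 16, 20, 22, 18]
  62 > parent 26 at index 1, swap → [38, 62, 23, 26, 16, 20, 22, 18]
  62 > parent 38 at index 0, swap → [62, 38, 23, 26, 16, 20, 22, 18]
insert 15:
  append 15 at index 8 → [62, 38, 23, 26, 16, 20, 22, 18, 15] (no swap needed)

[62, 38, 23, 26, 16, 20, 22, 18, 15]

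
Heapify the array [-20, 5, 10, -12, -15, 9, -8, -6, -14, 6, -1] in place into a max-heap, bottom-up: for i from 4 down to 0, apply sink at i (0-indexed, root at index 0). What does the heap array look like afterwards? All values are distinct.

sift down from index 4:
  -15 vs larger child 6 at index 9, swap → [-20, 5, 10, -12, 6, 9, -8, -6, -14, -15, -1]
sift down from index 3:
  -12 vs larger child -6 at index 7, swap → [-20, 5, 10, -6, 6, 9, -8, -12, -14, -15, -1]
sift down from index 2: already satisfies heap property
sift down from index 1:
  5 vs larger child 6 at index 4, swap → [-20, 6, 10, -6, 5, 9, -8, -12, -14, -15, -1]
sift down from index 0:
  -20 vs larger child 10 at index 2, swap → [10, 6, -20, -6, 5, 9, -8, -12, -14, -15, -1]
  -20 vs larger child 9 at index 5, swap → [10, 6, 9, -6, 5, -20, -8, -12, -14, -15, -1]

[10, 6, 9, -6, 5, -20, -8, -12, -14, -15, -1]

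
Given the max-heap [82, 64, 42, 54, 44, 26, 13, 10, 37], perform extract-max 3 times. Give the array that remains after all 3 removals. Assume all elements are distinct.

[44, 37, 42, 13, 10, 26]

extract-max #1 returns 82:
  remove root 82; move last element 37 to root → [37, 64, 42, 54, 44, 26, 13, 10]
  37 vs larger child 64 at index 1, swap → [64, 37, 42, 54, 44, 26, 13, 10]
  37 vs larger child 54 at index 3, swap → [64, 54, 42, 37, 44, 26, 13, 10]
extract-max #2 returns 64:
  remove root 64; move last element 10 to root → [10, 54, 42, 37, 44, 26, 13]
  10 vs larger child 54 at index 1, swap → [54, 10, 42, 37, 44, 26, 13]
  10 vs larger child 44 at index 4, swap → [54, 44, 42, 37, 10, 26, 13]
extract-max #3 returns 54:
  remove root 54; move last element 13 to root → [13, 44, 42, 37, 10, 26]
  13 vs larger child 44 at index 1, swap → [44, 13, 42, 37, 10, 26]
  13 vs larger child 37 at index 3, swap → [44, 37, 42, 13, 10, 26]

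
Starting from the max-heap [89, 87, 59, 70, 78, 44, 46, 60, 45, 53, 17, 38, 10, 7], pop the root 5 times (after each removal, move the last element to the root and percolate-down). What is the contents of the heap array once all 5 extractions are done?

[59, 53, 46, 45, 17, 44, 7, 10, 38]

extract-max #1 returns 89:
  remove root 89; move last element 7 to root → [7, 87, 59, 70, 78, 44, 46, 60, 45, 53, 17, 38, 10]
  7 vs larger child 87 at index 1, swap → [87, 7, 59, 70, 78, 44, 46, 60, 45, 53, 17, 38, 10]
  7 vs larger child 78 at index 4, swap → [87, 78, 59, 70, 7, 44, 46, 60, 45, 53, 17, 38, 10]
  7 vs larger child 53 at index 9, swap → [87, 78, 59, 70, 53, 44, 46, 60, 45, 7, 17, 38, 10]
extract-max #2 returns 87:
  remove root 87; move last element 10 to root → [10, 78, 59, 70, 53, 44, 46, 60, 45, 7, 17, 38]
  10 vs larger child 78 at index 1, swap → [78, 10, 59, 70, 53, 44, 46, 60, 45, 7, 17, 38]
  10 vs larger child 70 at index 3, swap → [78, 70, 59, 10, 53, 44, 46, 60, 45, 7, 17, 38]
  10 vs larger child 60 at index 7, swap → [78, 70, 59, 60, 53, 44, 46, 10, 45, 7, 17, 38]
extract-max #3 returns 78:
  remove root 78; move last element 38 to root → [38, 70, 59, 60, 53, 44, 46, 10, 45, 7, 17]
  38 vs larger child 70 at index 1, swap → [70, 38, 59, 60, 53, 44, 46, 10, 45, 7, 17]
  38 vs larger child 60 at index 3, swap → [70, 60, 59, 38, 53, 44, 46, 10, 45, 7, 17]
  38 vs larger child 45 at index 8, swap → [70, 60, 59, 45, 53, 44, 46, 10, 38, 7, 17]
extract-max #4 returns 70:
  remove root 70; move last element 17 to root → [17, 60, 59, 45, 53, 44, 46, 10, 38, 7]
  17 vs larger child 60 at index 1, swap → [60, 17, 59, 45, 53, 44, 46, 10, 38, 7]
  17 vs larger child 53 at index 4, swap → [60, 53, 59, 45, 17, 44, 46, 10, 38, 7]
extract-max #5 returns 60:
  remove root 60; move last element 7 to root → [7, 53, 59, 45, 17, 44, 46, 10, 38]
  7 vs larger child 59 at index 2, swap → [59, 53, 7, 45, 17, 44, 46, 10, 38]
  7 vs larger child 46 at index 6, swap → [59, 53, 46, 45, 17, 44, 7, 10, 38]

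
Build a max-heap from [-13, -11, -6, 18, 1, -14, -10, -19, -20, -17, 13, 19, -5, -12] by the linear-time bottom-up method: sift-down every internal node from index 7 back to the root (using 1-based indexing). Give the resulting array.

[19, 18, -5, -11, 13, -6, -10, -19, -20, -17, 1, -14, -13, -12]

sift down from index 7: already satisfies heap property
sift down from index 6:
  -14 vs larger child 19 at index 12, swap → [-13, -11, -6, 18, 1, 19, -10, -19, -20, -17, 13, -14, -5, -12]
sift down from index 5:
  1 vs larger child 13 at index 11, swap → [-13, -11, -6, 18, 13, 19, -10, -19, -20, -17, 1, -14, -5, -12]
sift down from index 4: already satisfies heap property
sift down from index 3:
  -6 vs larger child 19 at index 6, swap → [-13, -11, 19, 18, 13, -6, -10, -19, -20, -17, 1, -14, -5, -12]
  -6 vs larger child -5 at index 13, swap → [-13, -11, 19, 18, 13, -5, -10, -19, -20, -17, 1, -14, -6, -12]
sift down from index 2:
  -11 vs larger child 18 at index 4, swap → [-13, 18, 19, -11, 13, -5, -10, -19, -20, -17, 1, -14, -6, -12]
sift down from index 1:
  -13 vs larger child 19 at index 3, swap → [19, 18, -13, -11, 13, -5, -10, -19, -20, -17, 1, -14, -6, -12]
  -13 vs larger child -5 at index 6, swap → [19, 18, -5, -11, 13, -13, -10, -19, -20, -17, 1, -14, -6, -12]
  -13 vs larger child -6 at index 13, swap → [19, 18, -5, -11, 13, -6, -10, -19, -20, -17, 1, -14, -13, -12]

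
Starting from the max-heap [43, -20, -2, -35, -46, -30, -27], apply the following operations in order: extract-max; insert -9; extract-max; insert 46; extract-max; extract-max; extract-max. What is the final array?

extract-max → returns 43:
  remove root 43; move last element -27 to root → [-27, -20, -2, -35, -46, -30]
  -27 vs larger child -2 at index 2, swap → [-2, -20, -27, -35, -46, -30]
insert -9:
  append -9 at index 6 → [-2, -20, -27, -35, -46, -30, -9]
  -9 > parent -27 at index 2, swap → [-2, -20, -9, -35, -46, -30, -27]
extract-max → returns -2:
  remove root -2; move last element -27 to root → [-27, -20, -9, -35, -46, -30]
  -27 vs larger child -9 at index 2, swap → [-9, -20, -27, -35, -46, -30]
insert 46:
  append 46 at index 6 → [-9, -20, -27, -35, -46, -30, 46]
  46 > parent -27 at index 2, swap → [-9, -20, 46, -35, -46, -30, -27]
  46 > parent -9 at index 0, swap → [46, -20, -9, -35, -46, -30, -27]
extract-max → returns 46:
  remove root 46; move last element -27 to root → [-27, -20, -9, -35, -46, -30]
  -27 vs larger child -9 at index 2, swap → [-9, -20, -27, -35, -46, -30]
extract-max → returns -9:
  remove root -9; move last element -30 to root → [-30, -20, -27, -35, -46]
  -30 vs larger child -20 at index 1, swap → [-20, -30, -27, -35, -46]
extract-max → returns -20:
  remove root -20; move last element -46 to root → [-46, -30, -27, -35]
  -46 vs larger child -27 at index 2, swap → [-27, -30, -46, -35]

[-27, -30, -46, -35]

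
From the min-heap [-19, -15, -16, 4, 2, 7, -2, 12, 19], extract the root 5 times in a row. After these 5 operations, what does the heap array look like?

[4, 12, 7, 19]

extract-min #1 returns -19:
  remove root -19; move last element 19 to root → [19, -15, -16, 4, 2, 7, -2, 12]
  19 vs smaller child -16 at index 2, swap → [-16, -15, 19, 4, 2, 7, -2, 12]
  19 vs smaller child -2 at index 6, swap → [-16, -15, -2, 4, 2, 7, 19, 12]
extract-min #2 returns -16:
  remove root -16; move last element 12 to root → [12, -15, -2, 4, 2, 7, 19]
  12 vs smaller child -15 at index 1, swap → [-15, 12, -2, 4, 2, 7, 19]
  12 vs smaller child 2 at index 4, swap → [-15, 2, -2, 4, 12, 7, 19]
extract-min #3 returns -15:
  remove root -15; move last element 19 to root → [19, 2, -2, 4, 12, 7]
  19 vs smaller child -2 at index 2, swap → [-2, 2, 19, 4, 12, 7]
  19 vs only child 7 at index 5, swap → [-2, 2, 7, 4, 12, 19]
extract-min #4 returns -2:
  remove root -2; move last element 19 to root → [19, 2, 7, 4, 12]
  19 vs smaller child 2 at index 1, swap → [2, 19, 7, 4, 12]
  19 vs smaller child 4 at index 3, swap → [2, 4, 7, 19, 12]
extract-min #5 returns 2:
  remove root 2; move last element 12 to root → [12, 4, 7, 19]
  12 vs smaller child 4 at index 1, swap → [4, 12, 7, 19]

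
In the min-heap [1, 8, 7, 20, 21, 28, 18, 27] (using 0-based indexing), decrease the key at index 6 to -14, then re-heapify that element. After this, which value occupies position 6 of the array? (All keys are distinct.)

7

set index 6 from 18 to -14 → [1, 8, 7, 20, 21, 28, -14, 27]
-14 < parent 7 at index 2, swap → [1, 8, -14, 20, 21, 28, 7, 27]
-14 < parent 1 at index 0, swap → [-14, 8, 1, 20, 21, 28, 7, 27]
resulting array: [-14, 8, 1, 20, 21, 28, 7, 27]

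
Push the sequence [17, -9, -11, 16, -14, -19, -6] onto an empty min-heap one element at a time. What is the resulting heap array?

[-19, -11, -14, 17, 16, -9, -6]

Insert 17:
  append 17 at index 0 → [17] (no swap needed)
Insert -9:
  append -9 at index 1 → [17, -9]
  -9 < parent 17 at index 0, swap → [-9, 17]
Insert -11:
  append -11 at index 2 → [-9, 17, -11]
  -11 < parent -9 at index 0, swap → [-11, 17, -9]
Insert 16:
  append 16 at index 3 → [-11, 17, -9, 16]
  16 < parent 17 at index 1, swap → [-11, 16, -9, 17]
Insert -14:
  append -14 at index 4 → [-11, 16, -9, 17, -14]
  -14 < parent 16 at index 1, swap → [-11, -14, -9, 17, 16]
  -14 < parent -11 at index 0, swap → [-14, -11, -9, 17, 16]
Insert -19:
  append -19 at index 5 → [-14, -11, -9, 17, 16, -19]
  -19 < parent -9 at index 2, swap → [-14, -11, -19, 17, 16, -9]
  -19 < parent -14 at index 0, swap → [-19, -11, -14, 17, 16, -9]
Insert -6:
  append -6 at index 6 → [-19, -11, -14, 17, 16, -9, -6] (no swap needed)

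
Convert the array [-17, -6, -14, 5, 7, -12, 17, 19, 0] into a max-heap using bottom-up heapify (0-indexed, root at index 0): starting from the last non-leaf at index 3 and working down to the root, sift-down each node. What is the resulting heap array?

[19, 7, 17, 5, -17, -12, -14, -6, 0]

sift down from index 3:
  5 vs larger child 19 at index 7, swap → [-17, -6, -14, 19, 7, -12, 17, 5, 0]
sift down from index 2:
  -14 vs larger child 17 at index 6, swap → [-17, -6, 17, 19, 7, -12, -14, 5, 0]
sift down from index 1:
  -6 vs larger child 19 at index 3, swap → [-17, 19, 17, -6, 7, -12, -14, 5, 0]
  -6 vs larger child 5 at index 7, swap → [-17, 19, 17, 5, 7, -12, -14, -6, 0]
sift down from index 0:
  -17 vs larger child 19 at index 1, swap → [19, -17, 17, 5, 7, -12, -14, -6, 0]
  -17 vs larger child 7 at index 4, swap → [19, 7, 17, 5, -17, -12, -14, -6, 0]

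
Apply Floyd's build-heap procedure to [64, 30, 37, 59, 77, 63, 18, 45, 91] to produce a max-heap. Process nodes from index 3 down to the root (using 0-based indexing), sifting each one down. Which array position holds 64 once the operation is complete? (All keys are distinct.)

4

sift down from index 3:
  59 vs larger child 91 at index 8, swap → [64, 30, 37, 91, 77, 63, 18, 45, 59]
sift down from index 2:
  37 vs larger child 63 at index 5, swap → [64, 30, 63, 91, 77, 37, 18, 45, 59]
sift down from index 1:
  30 vs larger child 91 at index 3, swap → [64, 91, 63, 30, 77, 37, 18, 45, 59]
  30 vs larger child 59 at index 8, swap → [64, 91, 63, 59, 77, 37, 18, 45, 30]
sift down from index 0:
  64 vs larger child 91 at index 1, swap → [91, 64, 63, 59, 77, 37, 18, 45, 30]
  64 vs larger child 77 at index 4, swap → [91, 77, 63, 59, 64, 37, 18, 45, 30]
resulting array: [91, 77, 63, 59, 64, 37, 18, 45, 30]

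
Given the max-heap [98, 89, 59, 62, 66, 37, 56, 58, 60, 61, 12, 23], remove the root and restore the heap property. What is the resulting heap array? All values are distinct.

remove root 98; move last element 23 to root → [23, 89, 59, 62, 66, 37, 56, 58, 60, 61, 12]
23 vs larger child 89 at index 1, swap → [89, 23, 59, 62, 66, 37, 56, 58, 60, 61, 12]
23 vs larger child 66 at index 4, swap → [89, 66, 59, 62, 23, 37, 56, 58, 60, 61, 12]
23 vs larger child 61 at index 9, swap → [89, 66, 59, 62, 61, 37, 56, 58, 60, 23, 12]

[89, 66, 59, 62, 61, 37, 56, 58, 60, 23, 12]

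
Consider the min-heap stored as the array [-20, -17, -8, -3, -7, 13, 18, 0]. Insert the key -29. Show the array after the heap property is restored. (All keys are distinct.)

append -29 at index 8 → [-20, -17, -8, -3, -7, 13, 18, 0, -29]
-29 < parent -3 at index 3, swap → [-20, -17, -8, -29, -7, 13, 18, 0, -3]
-29 < parent -17 at index 1, swap → [-20, -29, -8, -17, -7, 13, 18, 0, -3]
-29 < parent -20 at index 0, swap → [-29, -20, -8, -17, -7, 13, 18, 0, -3]

[-29, -20, -8, -17, -7, 13, 18, 0, -3]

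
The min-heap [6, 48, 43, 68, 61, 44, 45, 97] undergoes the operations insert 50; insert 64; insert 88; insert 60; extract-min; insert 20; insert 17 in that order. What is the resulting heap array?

[17, 48, 20, 50, 61, 43, 45, 97, 68, 64, 88, 60, 44]

insert 50:
  append 50 at index 8 → [6, 48, 43, 68, 61, 44, 45, 97, 50]
  50 < parent 68 at index 3, swap → [6, 48, 43, 50, 61, 44, 45, 97, 68]
insert 64:
  append 64 at index 9 → [6, 48, 43, 50, 61, 44, 45, 97, 68, 64] (no swap needed)
insert 88:
  append 88 at index 10 → [6, 48, 43, 50, 61, 44, 45, 97, 68, 64, 88] (no swap needed)
insert 60:
  append 60 at index 11 → [6, 48, 43, 50, 61, 44, 45, 97, 68, 64, 88, 60] (no swap needed)
extract-min → returns 6:
  remove root 6; move last element 60 to root → [60, 48, 43, 50, 61, 44, 45, 97, 68, 64, 88]
  60 vs smaller child 43 at index 2, swap → [43, 48, 60, 50, 61, 44, 45, 97, 68, 64, 88]
  60 vs smaller child 44 at index 5, swap → [43, 48, 44, 50, 61, 60, 45, 97, 68, 64, 88]
insert 20:
  append 20 at index 11 → [43, 48, 44, 50, 61, 60, 45, 97, 68, 64, 88, 20]
  20 < parent 60 at index 5, swap → [43, 48, 44, 50, 61, 20, 45, 97, 68, 64, 88, 60]
  20 < parent 44 at index 2, swap → [43, 48, 20, 50, 61, 44, 45, 97, 68, 64, 88, 60]
  20 < parent 43 at index 0, swap → [20, 48, 43, 50, 61, 44, 45, 97, 68, 64, 88, 60]
insert 17:
  append 17 at index 12 → [20, 48, 43, 50, 61, 44, 45, 97, 68, 64, 88, 60, 17]
  17 < parent 44 at index 5, swap → [20, 48, 43, 50, 61, 17, 45, 97, 68, 64, 88, 60, 44]
  17 < parent 43 at index 2, swap → [20, 48, 17, 50, 61, 43, 45, 97, 68, 64, 88, 60, 44]
  17 < parent 20 at index 0, swap → [17, 48, 20, 50, 61, 43, 45, 97, 68, 64, 88, 60, 44]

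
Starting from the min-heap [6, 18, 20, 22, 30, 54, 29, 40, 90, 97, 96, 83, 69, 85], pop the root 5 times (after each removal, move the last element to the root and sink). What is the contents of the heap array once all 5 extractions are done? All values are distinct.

extract-min #1 returns 6:
  remove root 6; move last element 85 to root → [85, 18, 20, 22, 30, 54, 29, 40, 90, 97, 96, 83, 69]
  85 vs smaller child 18 at index 1, swap → [18, 85, 20, 22, 30, 54, 29, 40, 90, 97, 96, 83, 69]
  85 vs smaller child 22 at index 3, swap → [18, 22, 20, 85, 30, 54, 29, 40, 90, 97, 96, 83, 69]
  85 vs smaller child 40 at index 7, swap → [18, 22, 20, 40, 30, 54, 29, 85, 90, 97, 96, 83, 69]
extract-min #2 returns 18:
  remove root 18; move last element 69 to root → [69, 22, 20, 40, 30, 54, 29, 85, 90, 97, 96, 83]
  69 vs smaller child 20 at index 2, swap → [20, 22, 69, 40, 30, 54, 29, 85, 90, 97, 96, 83]
  69 vs smaller child 29 at index 6, swap → [20, 22, 29, 40, 30, 54, 69, 85, 90, 97, 96, 83]
extract-min #3 returns 20:
  remove root 20; move last element 83 to root → [83, 22, 29, 40, 30, 54, 69, 85, 90, 97, 96]
  83 vs smaller child 22 at index 1, swap → [22, 83, 29, 40, 30, 54, 69, 85, 90, 97, 96]
  83 vs smaller child 30 at index 4, swap → [22, 30, 29, 40, 83, 54, 69, 85, 90, 97, 96]
extract-min #4 returns 22:
  remove root 22; move last element 96 to root → [96, 30, 29, 40, 83, 54, 69, 85, 90, 97]
  96 vs smaller child 29 at index 2, swap → [29, 30, 96, 40, 83, 54, 69, 85, 90, 97]
  96 vs smaller child 54 at index 5, swap → [29, 30, 54, 40, 83, 96, 69, 85, 90, 97]
extract-min #5 returns 29:
  remove root 29; move last element 97 to root → [97, 30, 54, 40, 83, 96, 69, 85, 90]
  97 vs smaller child 30 at index 1, swap → [30, 97, 54, 40, 83, 96, 69, 85, 90]
  97 vs smaller child 40 at index 3, swap → [30, 40, 54, 97, 83, 96, 69, 85, 90]
  97 vs smaller child 85 at index 7, swap → [30, 40, 54, 85, 83, 96, 69, 97, 90]

[30, 40, 54, 85, 83, 96, 69, 97, 90]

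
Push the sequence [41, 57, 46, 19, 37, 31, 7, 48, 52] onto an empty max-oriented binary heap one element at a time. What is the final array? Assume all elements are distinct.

[57, 52, 46, 48, 37, 31, 7, 19, 41]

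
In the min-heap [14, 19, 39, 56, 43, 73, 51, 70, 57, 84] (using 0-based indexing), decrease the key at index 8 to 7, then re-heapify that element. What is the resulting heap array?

[7, 14, 39, 19, 43, 73, 51, 70, 56, 84]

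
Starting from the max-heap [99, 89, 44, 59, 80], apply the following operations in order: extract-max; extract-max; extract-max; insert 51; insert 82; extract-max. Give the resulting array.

[59, 44, 51]

extract-max → returns 99:
  remove root 99; move last element 80 to root → [80, 89, 44, 59]
  80 vs larger child 89 at index 1, swap → [89, 80, 44, 59]
extract-max → returns 89:
  remove root 89; move last element 59 to root → [59, 80, 44]
  59 vs larger child 80 at index 1, swap → [80, 59, 44]
extract-max → returns 80:
  remove root 80; move last element 44 to root → [44, 59]
  44 vs only child 59 at index 1, swap → [59, 44]
insert 51:
  append 51 at index 2 → [59, 44, 51] (no swap needed)
insert 82:
  append 82 at index 3 → [59, 44, 51, 82]
  82 > parent 44 at index 1, swap → [59, 82, 51, 44]
  82 > parent 59 at index 0, swap → [82, 59, 51, 44]
extract-max → returns 82:
  remove root 82; move last element 44 to root → [44, 59, 51]
  44 vs larger child 59 at index 1, swap → [59, 44, 51]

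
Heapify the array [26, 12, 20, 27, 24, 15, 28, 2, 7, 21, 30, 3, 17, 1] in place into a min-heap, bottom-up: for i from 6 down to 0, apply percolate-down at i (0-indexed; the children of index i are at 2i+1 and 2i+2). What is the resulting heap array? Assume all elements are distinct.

sift down from index 6:
  28 vs only child 1 at index 13, swap → [26, 12, 20, 27, 24, 15, 1, 2, 7, 21, 30, 3, 17, 28]
sift down from index 5:
  15 vs smaller child 3 at index 11, swap → [26, 12, 20, 27, 24, 3, 1, 2, 7, 21, 30, 15, 17, 28]
sift down from index 4:
  24 vs smaller child 21 at index 9, swap → [26, 12, 20, 27, 21, 3, 1, 2, 7, 24, 30, 15, 17, 28]
sift down from index 3:
  27 vs smaller child 2 at index 7, swap → [26, 12, 20, 2, 21, 3, 1, 27, 7, 24, 30, 15, 17, 28]
sift down from index 2:
  20 vs smaller child 1 at index 6, swap → [26, 12, 1, 2, 21, 3, 20, 27, 7, 24, 30, 15, 17, 28]
sift down from index 1:
  12 vs smaller child 2 at index 3, swap → [26, 2, 1, 12, 21, 3, 20, 27, 7, 24, 30, 15, 17, 28]
  12 vs smaller child 7 at index 8, swap → [26, 2, 1, 7, 21, 3, 20, 27, 12, 24, 30, 15, 17, 28]
sift down from index 0:
  26 vs smaller child 1 at index 2, swap → [1, 2, 26, 7, 21, 3, 20, 27, 12, 24, 30, 15, 17, 28]
  26 vs smaller child 3 at index 5, swap → [1, 2, 3, 7, 21, 26, 20, 27, 12, 24, 30, 15, 17, 28]
  26 vs smaller child 15 at index 11, swap → [1, 2, 3, 7, 21, 15, 20, 27, 12, 24, 30, 26, 17, 28]

[1, 2, 3, 7, 21, 15, 20, 27, 12, 24, 30, 26, 17, 28]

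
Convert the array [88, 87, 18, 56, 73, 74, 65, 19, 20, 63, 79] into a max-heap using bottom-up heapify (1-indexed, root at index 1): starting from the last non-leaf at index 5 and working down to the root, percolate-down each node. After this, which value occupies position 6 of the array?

18

sift down from index 5:
  73 vs larger child 79 at index 11, swap → [88, 87, 18, 56, 79, 74, 65, 19, 20, 63, 73]
sift down from index 4: already satisfies heap property
sift down from index 3:
  18 vs larger child 74 at index 6, swap → [88, 87, 74, 56, 79, 18, 65, 19, 20, 63, 73]
sift down from index 2: already satisfies heap property
sift down from index 1: already satisfies heap property
resulting array: [88, 87, 74, 56, 79, 18, 65, 19, 20, 63, 73]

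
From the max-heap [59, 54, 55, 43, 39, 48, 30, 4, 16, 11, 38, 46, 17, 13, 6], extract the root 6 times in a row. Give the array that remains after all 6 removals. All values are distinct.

[39, 38, 30, 16, 11, 17, 6, 4, 13]

extract-max #1 returns 59:
  remove root 59; move last element 6 to root → [6, 54, 55, 43, 39, 48, 30, 4, 16, 11, 38, 46, 17, 13]
  6 vs larger child 55 at index 2, swap → [55, 54, 6, 43, 39, 48, 30, 4, 16, 11, 38, 46, 17, 13]
  6 vs larger child 48 at index 5, swap → [55, 54, 48, 43, 39, 6, 30, 4, 16, 11, 38, 46, 17, 13]
  6 vs larger child 46 at index 11, swap → [55, 54, 48, 43, 39, 46, 30, 4, 16, 11, 38, 6, 17, 13]
extract-max #2 returns 55:
  remove root 55; move last element 13 to root → [13, 54, 48, 43, 39, 46, 30, 4, 16, 11, 38, 6, 17]
  13 vs larger child 54 at index 1, swap → [54, 13, 48, 43, 39, 46, 30, 4, 16, 11, 38, 6, 17]
  13 vs larger child 43 at index 3, swap → [54, 43, 48, 13, 39, 46, 30, 4, 16, 11, 38, 6, 17]
  13 vs larger child 16 at index 8, swap → [54, 43, 48, 16, 39, 46, 30, 4, 13, 11, 38, 6, 17]
extract-max #3 returns 54:
  remove root 54; move last element 17 to root → [17, 43, 48, 16, 39, 46, 30, 4, 13, 11, 38, 6]
  17 vs larger child 48 at index 2, swap → [48, 43, 17, 16, 39, 46, 30, 4, 13, 11, 38, 6]
  17 vs larger child 46 at index 5, swap → [48, 43, 46, 16, 39, 17, 30, 4, 13, 11, 38, 6]
extract-max #4 returns 48:
  remove root 48; move last element 6 to root → [6, 43, 46, 16, 39, 17, 30, 4, 13, 11, 38]
  6 vs larger child 46 at index 2, swap → [46, 43, 6, 16, 39, 17, 30, 4, 13, 11, 38]
  6 vs larger child 30 at index 6, swap → [46, 43, 30, 16, 39, 17, 6, 4, 13, 11, 38]
extract-max #5 returns 46:
  remove root 46; move last element 38 to root → [38, 43, 30, 16, 39, 17, 6, 4, 13, 11]
  38 vs larger child 43 at index 1, swap → [43, 38, 30, 16, 39, 17, 6, 4, 13, 11]
  38 vs larger child 39 at index 4, swap → [43, 39, 30, 16, 38, 17, 6, 4, 13, 11]
extract-max #6 returns 43:
  remove root 43; move last element 11 to root → [11, 39, 30, 16, 38, 17, 6, 4, 13]
  11 vs larger child 39 at index 1, swap → [39, 11, 30, 16, 38, 17, 6, 4, 13]
  11 vs larger child 38 at index 4, swap → [39, 38, 30, 16, 11, 17, 6, 4, 13]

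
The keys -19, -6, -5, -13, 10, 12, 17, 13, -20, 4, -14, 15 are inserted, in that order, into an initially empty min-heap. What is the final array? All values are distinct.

[-20, -19, -5, -13, -14, 12, 17, 13, -6, 10, 4, 15]

Insert -19:
  append -19 at index 0 → [-19] (no swap needed)
Insert -6:
  append -6 at index 1 → [-19, -6] (no swap needed)
Insert -5:
  append -5 at index 2 → [-19, -6, -5] (no swap needed)
Insert -13:
  append -13 at index 3 → [-19, -6, -5, -13]
  -13 < parent -6 at index 1, swap → [-19, -13, -5, -6]
Insert 10:
  append 10 at index 4 → [-19, -13, -5, -6, 10] (no swap needed)
Insert 12:
  append 12 at index 5 → [-19, -13, -5, -6, 10, 12] (no swap needed)
Insert 17:
  append 17 at index 6 → [-19, -13, -5, -6, 10, 12, 17] (no swap needed)
Insert 13:
  append 13 at index 7 → [-19, -13, -5, -6, 10, 12, 17, 13] (no swap needed)
Insert -20:
  append -20 at index 8 → [-19, -13, -5, -6, 10, 12, 17, 13, -20]
  -20 < parent -6 at index 3, swap → [-19, -13, -5, -20, 10, 12, 17, 13, -6]
  -20 < parent -13 at index 1, swap → [-19, -20, -5, -13, 10, 12, 17, 13, -6]
  -20 < parent -19 at index 0, swap → [-20, -19, -5, -13, 10, 12, 17, 13, -6]
Insert 4:
  append 4 at index 9 → [-20, -19, -5, -13, 10, 12, 17, 13, -6, 4]
  4 < parent 10 at index 4, swap → [-20, -19, -5, -13, 4, 12, 17, 13, -6, 10]
Insert -14:
  append -14 at index 10 → [-20, -19, -5, -13, 4, 12, 17, 13, -6, 10, -14]
  -14 < parent 4 at index 4, swap → [-20, -19, -5, -13, -14, 12, 17, 13, -6, 10, 4]
Insert 15:
  append 15 at index 11 → [-20, -19, -5, -13, -14, 12, 17, 13, -6, 10, 4, 15] (no swap needed)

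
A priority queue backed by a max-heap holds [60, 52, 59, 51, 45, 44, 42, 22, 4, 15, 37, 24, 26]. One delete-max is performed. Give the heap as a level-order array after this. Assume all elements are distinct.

remove root 60; move last element 26 to root → [26, 52, 59, 51, 45, 44, 42, 22, 4, 15, 37, 24]
26 vs larger child 59 at index 2, swap → [59, 52, 26, 51, 45, 44, 42, 22, 4, 15, 37, 24]
26 vs larger child 44 at index 5, swap → [59, 52, 44, 51, 45, 26, 42, 22, 4, 15, 37, 24]

[59, 52, 44, 51, 45, 26, 42, 22, 4, 15, 37, 24]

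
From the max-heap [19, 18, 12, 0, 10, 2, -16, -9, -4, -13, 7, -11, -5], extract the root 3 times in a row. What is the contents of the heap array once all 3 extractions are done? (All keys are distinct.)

[10, 7, 2, 0, -5, -11, -16, -9, -4, -13]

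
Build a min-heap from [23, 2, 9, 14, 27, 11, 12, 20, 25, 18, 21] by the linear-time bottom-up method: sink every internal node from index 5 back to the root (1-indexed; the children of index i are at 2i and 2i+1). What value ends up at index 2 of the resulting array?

14

sift down from index 5:
  27 vs smaller child 18 at index 10, swap → [23, 2, 9, 14, 18, 11, 12, 20, 25, 27, 21]
sift down from index 4: already satisfies heap property
sift down from index 3: already satisfies heap property
sift down from index 2: already satisfies heap property
sift down from index 1:
  23 vs smaller child 2 at index 2, swap → [2, 23, 9, 14, 18, 11, 12, 20, 25, 27, 21]
  23 vs smaller child 14 at index 4, swap → [2, 14, 9, 23, 18, 11, 12, 20, 25, 27, 21]
  23 vs smaller child 20 at index 8, swap → [2, 14, 9, 20, 18, 11, 12, 23, 25, 27, 21]
resulting array: [2, 14, 9, 20, 18, 11, 12, 23, 25, 27, 21]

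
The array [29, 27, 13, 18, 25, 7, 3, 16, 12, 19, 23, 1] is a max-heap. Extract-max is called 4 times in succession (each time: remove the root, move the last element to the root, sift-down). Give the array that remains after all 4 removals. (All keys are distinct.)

extract-max #1 returns 29:
  remove root 29; move last element 1 to root → [1, 27, 13, 18, 25, 7, 3, 16, 12, 19, 23]
  1 vs larger child 27 at index 1, swap → [27, 1, 13, 18, 25, 7, 3, 16, 12, 19, 23]
  1 vs larger child 25 at index 4, swap → [27, 25, 13, 18, 1, 7, 3, 16, 12, 19, 23]
  1 vs larger child 23 at index 10, swap → [27, 25, 13, 18, 23, 7, 3, 16, 12, 19, 1]
extract-max #2 returns 27:
  remove root 27; move last element 1 to root → [1, 25, 13, 18, 23, 7, 3, 16, 12, 19]
  1 vs larger child 25 at index 1, swap → [25, 1, 13, 18, 23, 7, 3, 16, 12, 19]
  1 vs larger child 23 at index 4, swap → [25, 23, 13, 18, 1, 7, 3, 16, 12, 19]
  1 vs only child 19 at index 9, swap → [25, 23, 13, 18, 19, 7, 3, 16, 12, 1]
extract-max #3 returns 25:
  remove root 25; move last element 1 to root → [1, 23, 13, 18, 19, 7, 3, 16, 12]
  1 vs larger child 23 at index 1, swap → [23, 1, 13, 18, 19, 7, 3, 16, 12]
  1 vs larger child 19 at index 4, swap → [23, 19, 13, 18, 1, 7, 3, 16, 12]
extract-max #4 returns 23:
  remove root 23; move last element 12 to root → [12, 19, 13, 18, 1, 7, 3, 16]
  12 vs larger child 19 at index 1, swap → [19, 12, 13, 18, 1, 7, 3, 16]
  12 vs larger child 18 at index 3, swap → [19, 18, 13, 12, 1, 7, 3, 16]
  12 vs only child 16 at index 7, swap → [19, 18, 13, 16, 1, 7, 3, 12]

[19, 18, 13, 16, 1, 7, 3, 12]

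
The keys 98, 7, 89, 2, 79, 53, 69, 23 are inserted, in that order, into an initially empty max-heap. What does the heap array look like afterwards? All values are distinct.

Insert 98:
  append 98 at index 0 → [98] (no swap needed)
Insert 7:
  append 7 at index 1 → [98, 7] (no swap needed)
Insert 89:
  append 89 at index 2 → [98, 7, 89] (no swap needed)
Insert 2:
  append 2 at index 3 → [98, 7, 89, 2] (no swap needed)
Insert 79:
  append 79 at index 4 → [98, 7, 89, 2, 79]
  79 > parent 7 at index 1, swap → [98, 79, 89, 2, 7]
Insert 53:
  append 53 at index 5 → [98, 79, 89, 2, 7, 53] (no swap needed)
Insert 69:
  append 69 at index 6 → [98, 79, 89, 2, 7, 53, 69] (no swap needed)
Insert 23:
  append 23 at index 7 → [98, 79, 89, 2, 7, 53, 69, 23]
  23 > parent 2 at index 3, swap → [98, 79, 89, 23, 7, 53, 69, 2]

[98, 79, 89, 23, 7, 53, 69, 2]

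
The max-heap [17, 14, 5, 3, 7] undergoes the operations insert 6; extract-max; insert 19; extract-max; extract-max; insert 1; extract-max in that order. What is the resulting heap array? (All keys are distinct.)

insert 6:
  append 6 at index 5 → [17, 14, 5, 3, 7, 6]
  6 > parent 5 at index 2, swap → [17, 14, 6, 3, 7, 5]
extract-max → returns 17:
  remove root 17; move last element 5 to root → [5, 14, 6, 3, 7]
  5 vs larger child 14 at index 1, swap → [14, 5, 6, 3, 7]
  5 vs larger child 7 at index 4, swap → [14, 7, 6, 3, 5]
insert 19:
  append 19 at index 5 → [14, 7, 6, 3, 5, 19]
  19 > parent 6 at index 2, swap → [14, 7, 19, 3, 5, 6]
  19 > parent 14 at index 0, swap → [19, 7, 14, 3, 5, 6]
extract-max → returns 19:
  remove root 19; move last element 6 to root → [6, 7, 14, 3, 5]
  6 vs larger child 14 at index 2, swap → [14, 7, 6, 3, 5]
extract-max → returns 14:
  remove root 14; move last element 5 to root → [5, 7, 6, 3]
  5 vs larger child 7 at index 1, swap → [7, 5, 6, 3]
insert 1:
  append 1 at index 4 → [7, 5, 6, 3, 1] (no swap needed)
extract-max → returns 7:
  remove root 7; move last element 1 to root → [1, 5, 6, 3]
  1 vs larger child 6 at index 2, swap → [6, 5, 1, 3]

[6, 5, 1, 3]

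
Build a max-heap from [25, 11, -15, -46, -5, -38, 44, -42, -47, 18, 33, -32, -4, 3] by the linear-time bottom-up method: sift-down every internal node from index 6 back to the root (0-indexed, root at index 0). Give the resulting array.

[44, 33, 25, -42, 18, -4, 3, -46, -47, 11, -5, -32, -38, -15]

sift down from index 6: already satisfies heap property
sift down from index 5:
  -38 vs larger child -4 at index 12, swap → [25, 11, -15, -46, -5, -4, 44, -42, -47, 18, 33, -32, -38, 3]
sift down from index 4:
  -5 vs larger child 33 at index 10, swap → [25, 11, -15, -46, 33, -4, 44, -42, -47, 18, -5, -32, -38, 3]
sift down from index 3:
  -46 vs larger child -42 at index 7, swap → [25, 11, -15, -42, 33, -4, 44, -46, -47, 18, -5, -32, -38, 3]
sift down from index 2:
  -15 vs larger child 44 at index 6, swap → [25, 11, 44, -42, 33, -4, -15, -46, -47, 18, -5, -32, -38, 3]
  -15 vs only child 3 at index 13, swap → [25, 11, 44, -42, 33, -4, 3, -46, -47, 18, -5, -32, -38, -15]
sift down from index 1:
  11 vs larger child 33 at index 4, swap → [25, 33, 44, -42, 11, -4, 3, -46, -47, 18, -5, -32, -38, -15]
  11 vs larger child 18 at index 9, swap → [25, 33, 44, -42, 18, -4, 3, -46, -47, 11, -5, -32, -38, -15]
sift down from index 0:
  25 vs larger child 44 at index 2, swap → [44, 33, 25, -42, 18, -4, 3, -46, -47, 11, -5, -32, -38, -15]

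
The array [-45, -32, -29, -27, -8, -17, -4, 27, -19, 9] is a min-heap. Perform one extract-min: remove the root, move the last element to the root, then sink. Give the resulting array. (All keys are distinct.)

remove root -45; move last element 9 to root → [9, -32, -29, -27, -8, -17, -4, 27, -19]
9 vs smaller child -32 at index 1, swap → [-32, 9, -29, -27, -8, -17, -4, 27, -19]
9 vs smaller child -27 at index 3, swap → [-32, -27, -29, 9, -8, -17, -4, 27, -19]
9 vs smaller child -19 at index 8, swap → [-32, -27, -29, -19, -8, -17, -4, 27, 9]

[-32, -27, -29, -19, -8, -17, -4, 27, 9]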